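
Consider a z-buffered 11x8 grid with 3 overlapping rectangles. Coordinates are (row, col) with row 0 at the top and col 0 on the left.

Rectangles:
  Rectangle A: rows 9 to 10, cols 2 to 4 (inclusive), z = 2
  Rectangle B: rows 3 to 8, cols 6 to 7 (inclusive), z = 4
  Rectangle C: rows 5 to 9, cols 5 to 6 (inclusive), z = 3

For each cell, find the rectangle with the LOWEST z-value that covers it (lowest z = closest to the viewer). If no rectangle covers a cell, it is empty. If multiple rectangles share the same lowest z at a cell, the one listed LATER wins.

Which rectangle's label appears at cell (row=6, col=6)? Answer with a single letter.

Answer: C

Derivation:
Check cell (6,6):
  A: rows 9-10 cols 2-4 -> outside (row miss)
  B: rows 3-8 cols 6-7 z=4 -> covers; best now B (z=4)
  C: rows 5-9 cols 5-6 z=3 -> covers; best now C (z=3)
Winner: C at z=3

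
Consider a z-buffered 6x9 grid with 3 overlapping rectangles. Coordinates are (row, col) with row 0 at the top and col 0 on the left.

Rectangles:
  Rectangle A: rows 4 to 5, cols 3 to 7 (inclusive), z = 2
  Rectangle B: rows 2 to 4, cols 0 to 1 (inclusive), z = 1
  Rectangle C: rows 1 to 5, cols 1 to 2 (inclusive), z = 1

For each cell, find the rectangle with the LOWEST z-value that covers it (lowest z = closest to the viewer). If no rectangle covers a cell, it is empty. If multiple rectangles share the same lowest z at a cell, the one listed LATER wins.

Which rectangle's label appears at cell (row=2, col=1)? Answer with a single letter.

Check cell (2,1):
  A: rows 4-5 cols 3-7 -> outside (row miss)
  B: rows 2-4 cols 0-1 z=1 -> covers; best now B (z=1)
  C: rows 1-5 cols 1-2 z=1 -> covers; best now C (z=1)
Winner: C at z=1

Answer: C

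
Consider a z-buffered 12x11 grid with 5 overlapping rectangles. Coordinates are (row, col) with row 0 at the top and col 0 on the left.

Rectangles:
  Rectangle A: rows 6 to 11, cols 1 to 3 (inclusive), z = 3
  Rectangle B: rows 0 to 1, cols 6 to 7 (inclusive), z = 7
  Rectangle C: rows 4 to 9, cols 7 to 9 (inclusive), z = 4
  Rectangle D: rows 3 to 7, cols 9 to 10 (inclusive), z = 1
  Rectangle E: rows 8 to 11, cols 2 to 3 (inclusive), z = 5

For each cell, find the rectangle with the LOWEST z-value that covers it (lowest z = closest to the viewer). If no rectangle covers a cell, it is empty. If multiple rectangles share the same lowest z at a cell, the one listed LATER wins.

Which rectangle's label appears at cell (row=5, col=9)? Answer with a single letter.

Answer: D

Derivation:
Check cell (5,9):
  A: rows 6-11 cols 1-3 -> outside (row miss)
  B: rows 0-1 cols 6-7 -> outside (row miss)
  C: rows 4-9 cols 7-9 z=4 -> covers; best now C (z=4)
  D: rows 3-7 cols 9-10 z=1 -> covers; best now D (z=1)
  E: rows 8-11 cols 2-3 -> outside (row miss)
Winner: D at z=1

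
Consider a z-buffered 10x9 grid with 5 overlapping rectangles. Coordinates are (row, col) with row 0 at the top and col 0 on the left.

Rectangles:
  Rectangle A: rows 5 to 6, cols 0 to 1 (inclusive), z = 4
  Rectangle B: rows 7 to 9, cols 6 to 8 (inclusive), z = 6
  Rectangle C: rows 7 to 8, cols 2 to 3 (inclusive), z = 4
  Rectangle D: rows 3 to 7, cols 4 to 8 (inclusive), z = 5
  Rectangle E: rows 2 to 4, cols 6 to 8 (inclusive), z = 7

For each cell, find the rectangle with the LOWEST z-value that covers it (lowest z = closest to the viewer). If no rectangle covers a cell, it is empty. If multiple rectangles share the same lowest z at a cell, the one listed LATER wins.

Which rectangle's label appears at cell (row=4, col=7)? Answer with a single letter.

Answer: D

Derivation:
Check cell (4,7):
  A: rows 5-6 cols 0-1 -> outside (row miss)
  B: rows 7-9 cols 6-8 -> outside (row miss)
  C: rows 7-8 cols 2-3 -> outside (row miss)
  D: rows 3-7 cols 4-8 z=5 -> covers; best now D (z=5)
  E: rows 2-4 cols 6-8 z=7 -> covers; best now D (z=5)
Winner: D at z=5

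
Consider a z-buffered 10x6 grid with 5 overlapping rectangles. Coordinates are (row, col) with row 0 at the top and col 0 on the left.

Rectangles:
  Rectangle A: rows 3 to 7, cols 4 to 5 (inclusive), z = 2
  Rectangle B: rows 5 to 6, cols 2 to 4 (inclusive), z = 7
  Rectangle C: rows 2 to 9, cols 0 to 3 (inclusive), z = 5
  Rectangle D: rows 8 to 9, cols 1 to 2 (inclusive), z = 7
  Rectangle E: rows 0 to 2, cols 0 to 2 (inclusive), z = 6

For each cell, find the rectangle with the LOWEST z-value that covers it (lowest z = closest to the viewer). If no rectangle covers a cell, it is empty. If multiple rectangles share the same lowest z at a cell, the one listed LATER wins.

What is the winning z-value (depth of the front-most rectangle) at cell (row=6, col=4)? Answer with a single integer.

Answer: 2

Derivation:
Check cell (6,4):
  A: rows 3-7 cols 4-5 z=2 -> covers; best now A (z=2)
  B: rows 5-6 cols 2-4 z=7 -> covers; best now A (z=2)
  C: rows 2-9 cols 0-3 -> outside (col miss)
  D: rows 8-9 cols 1-2 -> outside (row miss)
  E: rows 0-2 cols 0-2 -> outside (row miss)
Winner: A at z=2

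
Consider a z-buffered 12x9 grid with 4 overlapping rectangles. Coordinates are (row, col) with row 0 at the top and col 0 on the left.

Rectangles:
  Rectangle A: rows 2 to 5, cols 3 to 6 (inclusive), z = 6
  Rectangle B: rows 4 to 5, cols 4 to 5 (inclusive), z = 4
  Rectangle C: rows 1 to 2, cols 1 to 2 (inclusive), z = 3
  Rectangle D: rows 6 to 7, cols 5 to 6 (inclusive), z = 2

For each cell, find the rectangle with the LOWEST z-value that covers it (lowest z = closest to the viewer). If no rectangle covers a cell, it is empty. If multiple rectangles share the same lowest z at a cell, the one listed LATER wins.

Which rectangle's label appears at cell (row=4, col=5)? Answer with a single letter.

Answer: B

Derivation:
Check cell (4,5):
  A: rows 2-5 cols 3-6 z=6 -> covers; best now A (z=6)
  B: rows 4-5 cols 4-5 z=4 -> covers; best now B (z=4)
  C: rows 1-2 cols 1-2 -> outside (row miss)
  D: rows 6-7 cols 5-6 -> outside (row miss)
Winner: B at z=4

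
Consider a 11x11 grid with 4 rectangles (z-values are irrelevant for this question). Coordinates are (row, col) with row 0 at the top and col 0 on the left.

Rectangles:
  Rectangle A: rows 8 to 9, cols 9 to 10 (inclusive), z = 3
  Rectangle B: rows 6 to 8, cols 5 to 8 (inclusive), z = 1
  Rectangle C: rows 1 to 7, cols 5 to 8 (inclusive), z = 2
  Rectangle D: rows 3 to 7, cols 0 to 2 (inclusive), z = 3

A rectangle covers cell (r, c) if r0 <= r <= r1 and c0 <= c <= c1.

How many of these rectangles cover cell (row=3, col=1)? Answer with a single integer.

Check cell (3,1):
  A: rows 8-9 cols 9-10 -> outside (row miss)
  B: rows 6-8 cols 5-8 -> outside (row miss)
  C: rows 1-7 cols 5-8 -> outside (col miss)
  D: rows 3-7 cols 0-2 -> covers
Count covering = 1

Answer: 1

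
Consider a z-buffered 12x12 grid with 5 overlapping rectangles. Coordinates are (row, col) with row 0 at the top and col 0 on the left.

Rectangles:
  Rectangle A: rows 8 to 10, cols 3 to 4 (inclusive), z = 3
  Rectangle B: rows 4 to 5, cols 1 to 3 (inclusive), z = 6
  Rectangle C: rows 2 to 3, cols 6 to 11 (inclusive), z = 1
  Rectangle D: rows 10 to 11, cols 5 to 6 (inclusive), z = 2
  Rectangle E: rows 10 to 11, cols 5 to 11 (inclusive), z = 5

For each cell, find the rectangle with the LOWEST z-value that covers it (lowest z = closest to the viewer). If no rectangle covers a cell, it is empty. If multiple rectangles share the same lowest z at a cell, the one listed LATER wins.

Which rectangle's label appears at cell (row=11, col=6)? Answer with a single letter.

Check cell (11,6):
  A: rows 8-10 cols 3-4 -> outside (row miss)
  B: rows 4-5 cols 1-3 -> outside (row miss)
  C: rows 2-3 cols 6-11 -> outside (row miss)
  D: rows 10-11 cols 5-6 z=2 -> covers; best now D (z=2)
  E: rows 10-11 cols 5-11 z=5 -> covers; best now D (z=2)
Winner: D at z=2

Answer: D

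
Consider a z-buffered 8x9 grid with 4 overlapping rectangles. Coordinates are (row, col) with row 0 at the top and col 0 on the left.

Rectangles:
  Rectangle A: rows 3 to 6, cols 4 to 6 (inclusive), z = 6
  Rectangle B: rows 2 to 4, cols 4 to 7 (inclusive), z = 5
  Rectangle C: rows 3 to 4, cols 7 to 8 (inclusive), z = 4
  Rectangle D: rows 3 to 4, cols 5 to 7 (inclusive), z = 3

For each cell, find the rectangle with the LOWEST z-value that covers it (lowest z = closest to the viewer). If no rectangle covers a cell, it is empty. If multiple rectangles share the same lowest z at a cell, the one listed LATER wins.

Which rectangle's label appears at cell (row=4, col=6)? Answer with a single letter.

Answer: D

Derivation:
Check cell (4,6):
  A: rows 3-6 cols 4-6 z=6 -> covers; best now A (z=6)
  B: rows 2-4 cols 4-7 z=5 -> covers; best now B (z=5)
  C: rows 3-4 cols 7-8 -> outside (col miss)
  D: rows 3-4 cols 5-7 z=3 -> covers; best now D (z=3)
Winner: D at z=3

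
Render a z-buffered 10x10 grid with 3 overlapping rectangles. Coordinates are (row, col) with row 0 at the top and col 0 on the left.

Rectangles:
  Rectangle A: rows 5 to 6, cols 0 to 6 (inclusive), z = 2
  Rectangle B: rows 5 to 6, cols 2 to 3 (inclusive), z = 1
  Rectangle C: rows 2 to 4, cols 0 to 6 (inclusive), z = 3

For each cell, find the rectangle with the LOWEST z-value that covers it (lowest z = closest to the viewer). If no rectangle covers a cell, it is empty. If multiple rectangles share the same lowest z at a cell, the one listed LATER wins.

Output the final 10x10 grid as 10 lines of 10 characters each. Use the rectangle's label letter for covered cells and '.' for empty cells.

..........
..........
CCCCCCC...
CCCCCCC...
CCCCCCC...
AABBAAA...
AABBAAA...
..........
..........
..........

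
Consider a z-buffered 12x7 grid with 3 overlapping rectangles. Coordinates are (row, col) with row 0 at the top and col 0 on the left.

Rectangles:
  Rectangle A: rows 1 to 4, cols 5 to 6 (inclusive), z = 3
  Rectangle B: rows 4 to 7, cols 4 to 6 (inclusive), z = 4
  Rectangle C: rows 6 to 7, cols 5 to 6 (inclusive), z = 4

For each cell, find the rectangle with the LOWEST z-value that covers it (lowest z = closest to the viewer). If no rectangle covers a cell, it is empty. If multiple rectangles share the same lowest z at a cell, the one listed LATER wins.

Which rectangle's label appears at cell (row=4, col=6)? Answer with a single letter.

Answer: A

Derivation:
Check cell (4,6):
  A: rows 1-4 cols 5-6 z=3 -> covers; best now A (z=3)
  B: rows 4-7 cols 4-6 z=4 -> covers; best now A (z=3)
  C: rows 6-7 cols 5-6 -> outside (row miss)
Winner: A at z=3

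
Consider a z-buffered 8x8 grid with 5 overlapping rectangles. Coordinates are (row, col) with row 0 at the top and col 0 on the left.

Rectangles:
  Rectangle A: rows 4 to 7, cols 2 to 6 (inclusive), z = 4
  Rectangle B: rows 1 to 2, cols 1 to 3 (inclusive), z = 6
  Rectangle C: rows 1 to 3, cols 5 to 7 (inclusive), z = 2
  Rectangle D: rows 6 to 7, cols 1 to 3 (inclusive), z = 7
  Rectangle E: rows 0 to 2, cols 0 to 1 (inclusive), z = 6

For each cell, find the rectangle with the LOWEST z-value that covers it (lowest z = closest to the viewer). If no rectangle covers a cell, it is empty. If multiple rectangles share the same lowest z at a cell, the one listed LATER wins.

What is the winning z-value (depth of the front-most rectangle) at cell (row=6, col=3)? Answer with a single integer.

Check cell (6,3):
  A: rows 4-7 cols 2-6 z=4 -> covers; best now A (z=4)
  B: rows 1-2 cols 1-3 -> outside (row miss)
  C: rows 1-3 cols 5-7 -> outside (row miss)
  D: rows 6-7 cols 1-3 z=7 -> covers; best now A (z=4)
  E: rows 0-2 cols 0-1 -> outside (row miss)
Winner: A at z=4

Answer: 4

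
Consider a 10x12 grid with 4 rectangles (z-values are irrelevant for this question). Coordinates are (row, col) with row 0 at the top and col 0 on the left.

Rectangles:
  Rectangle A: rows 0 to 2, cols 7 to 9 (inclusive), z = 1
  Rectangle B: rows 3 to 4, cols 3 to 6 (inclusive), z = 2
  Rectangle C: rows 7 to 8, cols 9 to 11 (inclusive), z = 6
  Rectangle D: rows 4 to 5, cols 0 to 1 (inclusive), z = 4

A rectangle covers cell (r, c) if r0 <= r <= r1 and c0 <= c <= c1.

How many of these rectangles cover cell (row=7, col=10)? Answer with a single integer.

Check cell (7,10):
  A: rows 0-2 cols 7-9 -> outside (row miss)
  B: rows 3-4 cols 3-6 -> outside (row miss)
  C: rows 7-8 cols 9-11 -> covers
  D: rows 4-5 cols 0-1 -> outside (row miss)
Count covering = 1

Answer: 1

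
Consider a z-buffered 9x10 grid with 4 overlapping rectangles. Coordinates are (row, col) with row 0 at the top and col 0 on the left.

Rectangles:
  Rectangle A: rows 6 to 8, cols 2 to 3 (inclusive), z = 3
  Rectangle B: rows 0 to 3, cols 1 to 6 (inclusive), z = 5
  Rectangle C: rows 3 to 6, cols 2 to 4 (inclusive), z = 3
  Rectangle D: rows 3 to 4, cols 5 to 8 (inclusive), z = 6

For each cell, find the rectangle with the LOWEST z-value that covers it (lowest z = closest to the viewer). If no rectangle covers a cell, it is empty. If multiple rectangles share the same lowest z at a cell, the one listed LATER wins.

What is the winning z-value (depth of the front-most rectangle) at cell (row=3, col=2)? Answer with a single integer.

Check cell (3,2):
  A: rows 6-8 cols 2-3 -> outside (row miss)
  B: rows 0-3 cols 1-6 z=5 -> covers; best now B (z=5)
  C: rows 3-6 cols 2-4 z=3 -> covers; best now C (z=3)
  D: rows 3-4 cols 5-8 -> outside (col miss)
Winner: C at z=3

Answer: 3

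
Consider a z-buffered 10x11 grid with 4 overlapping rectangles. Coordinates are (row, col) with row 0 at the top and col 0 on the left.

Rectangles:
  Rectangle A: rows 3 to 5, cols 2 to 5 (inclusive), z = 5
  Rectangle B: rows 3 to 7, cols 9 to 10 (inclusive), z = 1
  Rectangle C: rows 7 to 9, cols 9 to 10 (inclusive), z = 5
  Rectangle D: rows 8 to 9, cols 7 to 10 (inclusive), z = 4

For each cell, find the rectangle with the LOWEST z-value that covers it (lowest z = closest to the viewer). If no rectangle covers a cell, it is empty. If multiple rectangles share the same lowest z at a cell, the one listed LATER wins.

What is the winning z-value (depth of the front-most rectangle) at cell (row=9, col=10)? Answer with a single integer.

Check cell (9,10):
  A: rows 3-5 cols 2-5 -> outside (row miss)
  B: rows 3-7 cols 9-10 -> outside (row miss)
  C: rows 7-9 cols 9-10 z=5 -> covers; best now C (z=5)
  D: rows 8-9 cols 7-10 z=4 -> covers; best now D (z=4)
Winner: D at z=4

Answer: 4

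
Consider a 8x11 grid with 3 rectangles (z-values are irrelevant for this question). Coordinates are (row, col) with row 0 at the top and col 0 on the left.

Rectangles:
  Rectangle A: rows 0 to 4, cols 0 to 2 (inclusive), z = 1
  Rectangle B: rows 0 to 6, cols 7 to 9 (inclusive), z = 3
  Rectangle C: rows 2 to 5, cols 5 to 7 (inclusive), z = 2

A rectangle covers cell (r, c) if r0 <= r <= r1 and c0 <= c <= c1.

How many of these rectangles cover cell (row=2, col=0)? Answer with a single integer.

Check cell (2,0):
  A: rows 0-4 cols 0-2 -> covers
  B: rows 0-6 cols 7-9 -> outside (col miss)
  C: rows 2-5 cols 5-7 -> outside (col miss)
Count covering = 1

Answer: 1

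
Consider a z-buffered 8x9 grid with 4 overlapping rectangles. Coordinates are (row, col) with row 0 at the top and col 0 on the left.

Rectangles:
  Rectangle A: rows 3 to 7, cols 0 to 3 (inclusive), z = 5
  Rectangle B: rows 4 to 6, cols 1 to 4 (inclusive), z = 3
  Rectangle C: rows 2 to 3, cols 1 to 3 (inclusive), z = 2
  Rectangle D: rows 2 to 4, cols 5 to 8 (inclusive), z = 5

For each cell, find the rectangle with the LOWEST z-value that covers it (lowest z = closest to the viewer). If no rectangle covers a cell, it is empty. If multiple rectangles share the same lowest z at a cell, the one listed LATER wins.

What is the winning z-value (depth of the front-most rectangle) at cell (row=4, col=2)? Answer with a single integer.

Answer: 3

Derivation:
Check cell (4,2):
  A: rows 3-7 cols 0-3 z=5 -> covers; best now A (z=5)
  B: rows 4-6 cols 1-4 z=3 -> covers; best now B (z=3)
  C: rows 2-3 cols 1-3 -> outside (row miss)
  D: rows 2-4 cols 5-8 -> outside (col miss)
Winner: B at z=3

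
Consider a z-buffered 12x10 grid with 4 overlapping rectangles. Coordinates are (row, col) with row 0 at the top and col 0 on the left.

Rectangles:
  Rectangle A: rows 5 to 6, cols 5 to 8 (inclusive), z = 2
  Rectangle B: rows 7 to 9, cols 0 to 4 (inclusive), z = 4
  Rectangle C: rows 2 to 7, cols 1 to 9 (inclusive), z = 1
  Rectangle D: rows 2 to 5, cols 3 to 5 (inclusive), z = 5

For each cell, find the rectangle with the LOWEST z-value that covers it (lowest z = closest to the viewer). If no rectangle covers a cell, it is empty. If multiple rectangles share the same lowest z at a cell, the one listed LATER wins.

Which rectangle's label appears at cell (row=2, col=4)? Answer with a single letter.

Check cell (2,4):
  A: rows 5-6 cols 5-8 -> outside (row miss)
  B: rows 7-9 cols 0-4 -> outside (row miss)
  C: rows 2-7 cols 1-9 z=1 -> covers; best now C (z=1)
  D: rows 2-5 cols 3-5 z=5 -> covers; best now C (z=1)
Winner: C at z=1

Answer: C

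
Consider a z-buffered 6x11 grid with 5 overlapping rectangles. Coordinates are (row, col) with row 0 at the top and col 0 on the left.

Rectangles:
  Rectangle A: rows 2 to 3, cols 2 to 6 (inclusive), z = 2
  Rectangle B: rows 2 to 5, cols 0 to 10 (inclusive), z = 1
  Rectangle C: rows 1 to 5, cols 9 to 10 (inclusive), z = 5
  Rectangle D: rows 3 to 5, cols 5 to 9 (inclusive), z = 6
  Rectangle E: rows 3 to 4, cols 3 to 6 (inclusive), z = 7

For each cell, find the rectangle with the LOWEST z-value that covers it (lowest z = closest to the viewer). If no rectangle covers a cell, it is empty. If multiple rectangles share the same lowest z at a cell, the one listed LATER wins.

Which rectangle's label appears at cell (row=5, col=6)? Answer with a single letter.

Check cell (5,6):
  A: rows 2-3 cols 2-6 -> outside (row miss)
  B: rows 2-5 cols 0-10 z=1 -> covers; best now B (z=1)
  C: rows 1-5 cols 9-10 -> outside (col miss)
  D: rows 3-5 cols 5-9 z=6 -> covers; best now B (z=1)
  E: rows 3-4 cols 3-6 -> outside (row miss)
Winner: B at z=1

Answer: B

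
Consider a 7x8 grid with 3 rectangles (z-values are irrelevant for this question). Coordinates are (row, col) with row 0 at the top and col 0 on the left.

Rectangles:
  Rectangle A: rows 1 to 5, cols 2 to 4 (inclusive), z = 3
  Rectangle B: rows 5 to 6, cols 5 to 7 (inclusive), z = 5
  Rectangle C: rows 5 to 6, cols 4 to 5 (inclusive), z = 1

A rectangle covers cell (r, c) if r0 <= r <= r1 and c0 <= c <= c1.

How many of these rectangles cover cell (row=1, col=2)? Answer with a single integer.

Check cell (1,2):
  A: rows 1-5 cols 2-4 -> covers
  B: rows 5-6 cols 5-7 -> outside (row miss)
  C: rows 5-6 cols 4-5 -> outside (row miss)
Count covering = 1

Answer: 1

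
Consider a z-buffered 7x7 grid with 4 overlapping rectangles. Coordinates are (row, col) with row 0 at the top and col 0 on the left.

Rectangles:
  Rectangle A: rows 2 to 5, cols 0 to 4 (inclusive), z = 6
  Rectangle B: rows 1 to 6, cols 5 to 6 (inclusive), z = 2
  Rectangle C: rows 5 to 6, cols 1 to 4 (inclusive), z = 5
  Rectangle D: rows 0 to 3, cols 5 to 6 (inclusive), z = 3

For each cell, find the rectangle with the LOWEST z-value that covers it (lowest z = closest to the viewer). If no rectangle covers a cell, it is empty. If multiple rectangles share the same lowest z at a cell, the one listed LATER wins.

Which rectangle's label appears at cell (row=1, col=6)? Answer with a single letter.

Check cell (1,6):
  A: rows 2-5 cols 0-4 -> outside (row miss)
  B: rows 1-6 cols 5-6 z=2 -> covers; best now B (z=2)
  C: rows 5-6 cols 1-4 -> outside (row miss)
  D: rows 0-3 cols 5-6 z=3 -> covers; best now B (z=2)
Winner: B at z=2

Answer: B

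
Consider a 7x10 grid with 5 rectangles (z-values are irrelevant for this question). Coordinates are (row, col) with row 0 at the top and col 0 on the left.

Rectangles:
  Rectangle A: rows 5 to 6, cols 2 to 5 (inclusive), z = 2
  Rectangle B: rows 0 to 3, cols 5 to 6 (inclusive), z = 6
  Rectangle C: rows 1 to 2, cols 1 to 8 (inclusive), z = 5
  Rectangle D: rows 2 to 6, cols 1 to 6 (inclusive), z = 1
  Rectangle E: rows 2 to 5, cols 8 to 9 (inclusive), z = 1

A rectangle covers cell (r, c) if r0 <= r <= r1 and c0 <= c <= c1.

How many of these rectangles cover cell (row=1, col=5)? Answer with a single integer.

Answer: 2

Derivation:
Check cell (1,5):
  A: rows 5-6 cols 2-5 -> outside (row miss)
  B: rows 0-3 cols 5-6 -> covers
  C: rows 1-2 cols 1-8 -> covers
  D: rows 2-6 cols 1-6 -> outside (row miss)
  E: rows 2-5 cols 8-9 -> outside (row miss)
Count covering = 2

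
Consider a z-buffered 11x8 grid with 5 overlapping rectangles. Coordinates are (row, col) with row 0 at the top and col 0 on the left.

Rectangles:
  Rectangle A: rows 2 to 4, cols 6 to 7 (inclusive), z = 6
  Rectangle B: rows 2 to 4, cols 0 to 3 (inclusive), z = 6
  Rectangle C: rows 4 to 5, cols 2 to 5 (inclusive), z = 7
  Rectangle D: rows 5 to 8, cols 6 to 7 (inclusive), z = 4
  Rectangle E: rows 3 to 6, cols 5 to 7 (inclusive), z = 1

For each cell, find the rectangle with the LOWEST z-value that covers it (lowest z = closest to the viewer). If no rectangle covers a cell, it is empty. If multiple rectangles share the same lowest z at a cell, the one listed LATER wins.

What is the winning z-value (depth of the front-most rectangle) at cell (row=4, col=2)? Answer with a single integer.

Check cell (4,2):
  A: rows 2-4 cols 6-7 -> outside (col miss)
  B: rows 2-4 cols 0-3 z=6 -> covers; best now B (z=6)
  C: rows 4-5 cols 2-5 z=7 -> covers; best now B (z=6)
  D: rows 5-8 cols 6-7 -> outside (row miss)
  E: rows 3-6 cols 5-7 -> outside (col miss)
Winner: B at z=6

Answer: 6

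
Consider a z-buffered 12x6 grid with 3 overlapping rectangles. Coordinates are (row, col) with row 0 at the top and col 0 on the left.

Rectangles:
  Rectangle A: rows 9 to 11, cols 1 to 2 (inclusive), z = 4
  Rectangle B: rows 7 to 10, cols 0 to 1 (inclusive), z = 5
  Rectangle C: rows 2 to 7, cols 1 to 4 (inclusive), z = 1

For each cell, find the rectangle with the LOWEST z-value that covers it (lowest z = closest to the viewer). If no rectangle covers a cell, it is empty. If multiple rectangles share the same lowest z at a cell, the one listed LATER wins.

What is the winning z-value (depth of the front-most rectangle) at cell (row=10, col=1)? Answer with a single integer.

Check cell (10,1):
  A: rows 9-11 cols 1-2 z=4 -> covers; best now A (z=4)
  B: rows 7-10 cols 0-1 z=5 -> covers; best now A (z=4)
  C: rows 2-7 cols 1-4 -> outside (row miss)
Winner: A at z=4

Answer: 4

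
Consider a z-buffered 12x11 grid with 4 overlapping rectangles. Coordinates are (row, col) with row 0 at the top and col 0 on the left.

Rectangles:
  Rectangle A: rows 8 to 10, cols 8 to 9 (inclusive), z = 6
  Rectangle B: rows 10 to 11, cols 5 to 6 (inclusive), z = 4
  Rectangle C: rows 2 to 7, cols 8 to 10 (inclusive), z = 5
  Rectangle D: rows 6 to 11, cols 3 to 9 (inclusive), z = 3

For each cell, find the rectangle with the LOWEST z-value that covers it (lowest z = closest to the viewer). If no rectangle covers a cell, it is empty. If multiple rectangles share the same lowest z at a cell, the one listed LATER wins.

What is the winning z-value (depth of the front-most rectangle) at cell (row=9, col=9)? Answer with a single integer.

Answer: 3

Derivation:
Check cell (9,9):
  A: rows 8-10 cols 8-9 z=6 -> covers; best now A (z=6)
  B: rows 10-11 cols 5-6 -> outside (row miss)
  C: rows 2-7 cols 8-10 -> outside (row miss)
  D: rows 6-11 cols 3-9 z=3 -> covers; best now D (z=3)
Winner: D at z=3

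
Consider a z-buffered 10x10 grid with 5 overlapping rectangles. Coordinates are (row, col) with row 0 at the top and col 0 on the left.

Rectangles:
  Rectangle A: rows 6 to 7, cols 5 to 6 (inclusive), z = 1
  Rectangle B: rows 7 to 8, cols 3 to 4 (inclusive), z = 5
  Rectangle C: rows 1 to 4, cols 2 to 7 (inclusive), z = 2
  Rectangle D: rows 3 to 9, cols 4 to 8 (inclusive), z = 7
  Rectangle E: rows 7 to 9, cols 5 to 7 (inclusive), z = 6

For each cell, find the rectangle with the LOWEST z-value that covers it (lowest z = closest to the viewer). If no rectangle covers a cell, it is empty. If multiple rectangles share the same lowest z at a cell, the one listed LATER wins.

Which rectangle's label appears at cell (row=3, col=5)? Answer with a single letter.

Check cell (3,5):
  A: rows 6-7 cols 5-6 -> outside (row miss)
  B: rows 7-8 cols 3-4 -> outside (row miss)
  C: rows 1-4 cols 2-7 z=2 -> covers; best now C (z=2)
  D: rows 3-9 cols 4-8 z=7 -> covers; best now C (z=2)
  E: rows 7-9 cols 5-7 -> outside (row miss)
Winner: C at z=2

Answer: C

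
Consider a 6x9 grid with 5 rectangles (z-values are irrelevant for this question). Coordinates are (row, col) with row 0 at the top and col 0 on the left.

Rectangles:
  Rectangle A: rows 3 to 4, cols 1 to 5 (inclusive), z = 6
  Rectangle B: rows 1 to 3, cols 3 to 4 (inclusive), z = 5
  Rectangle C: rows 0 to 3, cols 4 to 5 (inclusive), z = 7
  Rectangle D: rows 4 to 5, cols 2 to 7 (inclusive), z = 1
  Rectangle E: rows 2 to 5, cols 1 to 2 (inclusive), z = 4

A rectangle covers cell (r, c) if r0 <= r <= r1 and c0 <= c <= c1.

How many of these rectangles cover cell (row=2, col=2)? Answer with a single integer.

Answer: 1

Derivation:
Check cell (2,2):
  A: rows 3-4 cols 1-5 -> outside (row miss)
  B: rows 1-3 cols 3-4 -> outside (col miss)
  C: rows 0-3 cols 4-5 -> outside (col miss)
  D: rows 4-5 cols 2-7 -> outside (row miss)
  E: rows 2-5 cols 1-2 -> covers
Count covering = 1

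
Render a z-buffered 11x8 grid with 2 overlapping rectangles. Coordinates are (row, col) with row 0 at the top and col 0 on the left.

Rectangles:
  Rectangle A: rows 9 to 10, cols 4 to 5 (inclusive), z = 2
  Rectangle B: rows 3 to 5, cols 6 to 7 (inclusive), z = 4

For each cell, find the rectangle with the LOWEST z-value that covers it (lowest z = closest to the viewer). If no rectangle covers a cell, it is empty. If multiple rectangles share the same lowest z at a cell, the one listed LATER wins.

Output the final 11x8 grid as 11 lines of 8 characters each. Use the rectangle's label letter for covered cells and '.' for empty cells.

........
........
........
......BB
......BB
......BB
........
........
........
....AA..
....AA..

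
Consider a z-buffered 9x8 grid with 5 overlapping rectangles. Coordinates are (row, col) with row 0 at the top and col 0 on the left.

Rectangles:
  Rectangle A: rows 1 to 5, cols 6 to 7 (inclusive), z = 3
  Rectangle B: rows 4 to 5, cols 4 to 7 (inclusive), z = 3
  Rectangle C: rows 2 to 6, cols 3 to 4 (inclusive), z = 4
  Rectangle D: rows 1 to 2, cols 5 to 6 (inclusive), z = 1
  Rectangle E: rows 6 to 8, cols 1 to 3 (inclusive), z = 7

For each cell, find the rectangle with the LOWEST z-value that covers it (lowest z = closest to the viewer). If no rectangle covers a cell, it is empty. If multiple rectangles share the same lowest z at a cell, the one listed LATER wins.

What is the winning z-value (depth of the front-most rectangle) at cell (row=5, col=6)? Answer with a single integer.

Check cell (5,6):
  A: rows 1-5 cols 6-7 z=3 -> covers; best now A (z=3)
  B: rows 4-5 cols 4-7 z=3 -> covers; best now B (z=3)
  C: rows 2-6 cols 3-4 -> outside (col miss)
  D: rows 1-2 cols 5-6 -> outside (row miss)
  E: rows 6-8 cols 1-3 -> outside (row miss)
Winner: B at z=3

Answer: 3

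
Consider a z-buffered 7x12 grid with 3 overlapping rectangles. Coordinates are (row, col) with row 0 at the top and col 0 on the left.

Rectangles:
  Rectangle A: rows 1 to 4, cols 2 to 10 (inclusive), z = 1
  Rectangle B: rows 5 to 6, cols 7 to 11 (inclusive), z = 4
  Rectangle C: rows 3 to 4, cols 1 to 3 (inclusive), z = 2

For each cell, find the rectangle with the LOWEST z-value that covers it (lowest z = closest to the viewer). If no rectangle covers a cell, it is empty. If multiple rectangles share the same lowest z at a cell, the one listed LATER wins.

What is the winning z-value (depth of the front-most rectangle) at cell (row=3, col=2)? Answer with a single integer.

Answer: 1

Derivation:
Check cell (3,2):
  A: rows 1-4 cols 2-10 z=1 -> covers; best now A (z=1)
  B: rows 5-6 cols 7-11 -> outside (row miss)
  C: rows 3-4 cols 1-3 z=2 -> covers; best now A (z=1)
Winner: A at z=1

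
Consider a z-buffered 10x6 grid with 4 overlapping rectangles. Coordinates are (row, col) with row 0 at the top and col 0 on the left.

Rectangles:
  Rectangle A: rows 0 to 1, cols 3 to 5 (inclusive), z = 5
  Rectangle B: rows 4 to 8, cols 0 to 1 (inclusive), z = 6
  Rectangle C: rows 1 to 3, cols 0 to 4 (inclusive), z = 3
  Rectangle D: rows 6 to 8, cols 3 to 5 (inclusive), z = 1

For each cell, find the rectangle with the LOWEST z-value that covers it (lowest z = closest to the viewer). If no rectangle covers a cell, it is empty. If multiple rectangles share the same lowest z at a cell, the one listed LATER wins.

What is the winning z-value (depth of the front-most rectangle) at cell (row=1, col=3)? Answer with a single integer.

Check cell (1,3):
  A: rows 0-1 cols 3-5 z=5 -> covers; best now A (z=5)
  B: rows 4-8 cols 0-1 -> outside (row miss)
  C: rows 1-3 cols 0-4 z=3 -> covers; best now C (z=3)
  D: rows 6-8 cols 3-5 -> outside (row miss)
Winner: C at z=3

Answer: 3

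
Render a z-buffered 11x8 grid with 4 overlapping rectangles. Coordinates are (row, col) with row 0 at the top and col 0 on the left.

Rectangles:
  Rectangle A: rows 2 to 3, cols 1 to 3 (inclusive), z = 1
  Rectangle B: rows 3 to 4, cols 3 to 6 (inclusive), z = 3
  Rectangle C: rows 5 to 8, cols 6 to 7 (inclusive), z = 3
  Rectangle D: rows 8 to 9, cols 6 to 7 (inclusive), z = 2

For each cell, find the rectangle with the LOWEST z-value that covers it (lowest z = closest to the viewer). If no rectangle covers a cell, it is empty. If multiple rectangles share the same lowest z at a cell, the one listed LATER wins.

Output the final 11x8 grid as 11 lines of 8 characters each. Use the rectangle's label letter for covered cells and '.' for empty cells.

........
........
.AAA....
.AAABBB.
...BBBB.
......CC
......CC
......CC
......DD
......DD
........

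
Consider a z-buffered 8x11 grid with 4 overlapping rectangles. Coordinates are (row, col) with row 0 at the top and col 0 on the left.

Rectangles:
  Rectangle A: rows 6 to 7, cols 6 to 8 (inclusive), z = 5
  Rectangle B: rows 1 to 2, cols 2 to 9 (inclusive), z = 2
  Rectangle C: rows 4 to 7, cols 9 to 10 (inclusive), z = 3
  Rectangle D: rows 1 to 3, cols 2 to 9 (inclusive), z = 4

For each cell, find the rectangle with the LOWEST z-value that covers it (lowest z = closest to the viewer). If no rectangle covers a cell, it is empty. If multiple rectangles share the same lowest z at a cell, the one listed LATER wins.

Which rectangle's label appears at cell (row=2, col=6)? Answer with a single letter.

Answer: B

Derivation:
Check cell (2,6):
  A: rows 6-7 cols 6-8 -> outside (row miss)
  B: rows 1-2 cols 2-9 z=2 -> covers; best now B (z=2)
  C: rows 4-7 cols 9-10 -> outside (row miss)
  D: rows 1-3 cols 2-9 z=4 -> covers; best now B (z=2)
Winner: B at z=2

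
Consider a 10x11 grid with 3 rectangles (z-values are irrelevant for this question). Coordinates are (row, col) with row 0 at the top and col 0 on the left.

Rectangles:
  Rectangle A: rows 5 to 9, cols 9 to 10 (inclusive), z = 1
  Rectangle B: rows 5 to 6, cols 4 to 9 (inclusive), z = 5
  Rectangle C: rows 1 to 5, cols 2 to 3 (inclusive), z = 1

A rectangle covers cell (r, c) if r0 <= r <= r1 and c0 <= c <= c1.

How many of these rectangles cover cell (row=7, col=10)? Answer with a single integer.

Answer: 1

Derivation:
Check cell (7,10):
  A: rows 5-9 cols 9-10 -> covers
  B: rows 5-6 cols 4-9 -> outside (row miss)
  C: rows 1-5 cols 2-3 -> outside (row miss)
Count covering = 1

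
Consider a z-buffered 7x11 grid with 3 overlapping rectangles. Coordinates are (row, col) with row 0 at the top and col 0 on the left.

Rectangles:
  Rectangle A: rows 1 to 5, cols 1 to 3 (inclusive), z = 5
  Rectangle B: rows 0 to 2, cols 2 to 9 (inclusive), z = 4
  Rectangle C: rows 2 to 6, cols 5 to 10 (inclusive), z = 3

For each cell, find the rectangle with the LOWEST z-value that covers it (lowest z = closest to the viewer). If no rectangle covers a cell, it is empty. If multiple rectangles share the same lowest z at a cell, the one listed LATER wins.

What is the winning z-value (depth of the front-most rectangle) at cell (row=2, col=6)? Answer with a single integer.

Answer: 3

Derivation:
Check cell (2,6):
  A: rows 1-5 cols 1-3 -> outside (col miss)
  B: rows 0-2 cols 2-9 z=4 -> covers; best now B (z=4)
  C: rows 2-6 cols 5-10 z=3 -> covers; best now C (z=3)
Winner: C at z=3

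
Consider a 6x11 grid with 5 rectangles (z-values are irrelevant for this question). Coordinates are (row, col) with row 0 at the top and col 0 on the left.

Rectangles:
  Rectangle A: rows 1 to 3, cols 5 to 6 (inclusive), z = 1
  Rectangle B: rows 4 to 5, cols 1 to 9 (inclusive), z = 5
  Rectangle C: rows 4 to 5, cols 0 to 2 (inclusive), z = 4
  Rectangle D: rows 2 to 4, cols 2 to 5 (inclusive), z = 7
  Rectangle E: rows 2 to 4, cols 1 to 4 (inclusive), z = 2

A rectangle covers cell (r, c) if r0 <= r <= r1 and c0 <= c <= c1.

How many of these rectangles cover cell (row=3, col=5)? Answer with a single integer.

Check cell (3,5):
  A: rows 1-3 cols 5-6 -> covers
  B: rows 4-5 cols 1-9 -> outside (row miss)
  C: rows 4-5 cols 0-2 -> outside (row miss)
  D: rows 2-4 cols 2-5 -> covers
  E: rows 2-4 cols 1-4 -> outside (col miss)
Count covering = 2

Answer: 2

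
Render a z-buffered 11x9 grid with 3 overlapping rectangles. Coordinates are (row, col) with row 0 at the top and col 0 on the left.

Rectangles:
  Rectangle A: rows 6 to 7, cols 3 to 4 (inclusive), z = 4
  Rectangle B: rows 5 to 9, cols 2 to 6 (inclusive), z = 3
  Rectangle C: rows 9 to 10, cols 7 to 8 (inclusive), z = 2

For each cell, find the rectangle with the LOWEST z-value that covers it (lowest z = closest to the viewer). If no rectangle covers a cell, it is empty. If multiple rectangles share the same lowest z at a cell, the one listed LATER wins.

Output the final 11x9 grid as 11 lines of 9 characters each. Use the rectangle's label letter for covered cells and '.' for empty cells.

.........
.........
.........
.........
.........
..BBBBB..
..BBBBB..
..BBBBB..
..BBBBB..
..BBBBBCC
.......CC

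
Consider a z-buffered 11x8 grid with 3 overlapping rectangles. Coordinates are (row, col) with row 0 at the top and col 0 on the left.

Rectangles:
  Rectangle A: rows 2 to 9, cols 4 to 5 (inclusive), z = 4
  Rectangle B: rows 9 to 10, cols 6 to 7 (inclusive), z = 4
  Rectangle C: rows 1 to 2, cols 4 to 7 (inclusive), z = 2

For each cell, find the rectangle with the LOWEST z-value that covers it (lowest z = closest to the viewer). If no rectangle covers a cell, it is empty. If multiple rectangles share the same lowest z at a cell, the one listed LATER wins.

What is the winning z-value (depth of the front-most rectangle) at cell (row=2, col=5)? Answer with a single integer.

Answer: 2

Derivation:
Check cell (2,5):
  A: rows 2-9 cols 4-5 z=4 -> covers; best now A (z=4)
  B: rows 9-10 cols 6-7 -> outside (row miss)
  C: rows 1-2 cols 4-7 z=2 -> covers; best now C (z=2)
Winner: C at z=2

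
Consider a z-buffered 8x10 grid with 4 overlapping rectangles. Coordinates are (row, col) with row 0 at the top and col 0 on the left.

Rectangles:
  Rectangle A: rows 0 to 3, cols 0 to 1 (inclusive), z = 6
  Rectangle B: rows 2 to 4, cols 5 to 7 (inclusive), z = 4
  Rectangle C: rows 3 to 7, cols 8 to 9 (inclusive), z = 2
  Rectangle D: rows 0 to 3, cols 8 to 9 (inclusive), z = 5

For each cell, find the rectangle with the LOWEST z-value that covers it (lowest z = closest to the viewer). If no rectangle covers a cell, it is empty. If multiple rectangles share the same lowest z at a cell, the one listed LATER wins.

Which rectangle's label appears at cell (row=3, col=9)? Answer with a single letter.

Check cell (3,9):
  A: rows 0-3 cols 0-1 -> outside (col miss)
  B: rows 2-4 cols 5-7 -> outside (col miss)
  C: rows 3-7 cols 8-9 z=2 -> covers; best now C (z=2)
  D: rows 0-3 cols 8-9 z=5 -> covers; best now C (z=2)
Winner: C at z=2

Answer: C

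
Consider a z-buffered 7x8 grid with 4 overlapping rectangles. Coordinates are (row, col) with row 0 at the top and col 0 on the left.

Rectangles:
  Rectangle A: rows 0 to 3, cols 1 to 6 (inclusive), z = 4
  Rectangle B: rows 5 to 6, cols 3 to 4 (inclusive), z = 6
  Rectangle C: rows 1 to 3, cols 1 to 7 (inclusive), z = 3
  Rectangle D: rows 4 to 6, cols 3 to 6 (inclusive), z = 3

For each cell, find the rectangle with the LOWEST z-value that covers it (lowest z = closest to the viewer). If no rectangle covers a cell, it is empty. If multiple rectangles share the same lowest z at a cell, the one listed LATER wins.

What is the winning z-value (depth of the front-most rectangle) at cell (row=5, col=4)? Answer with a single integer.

Check cell (5,4):
  A: rows 0-3 cols 1-6 -> outside (row miss)
  B: rows 5-6 cols 3-4 z=6 -> covers; best now B (z=6)
  C: rows 1-3 cols 1-7 -> outside (row miss)
  D: rows 4-6 cols 3-6 z=3 -> covers; best now D (z=3)
Winner: D at z=3

Answer: 3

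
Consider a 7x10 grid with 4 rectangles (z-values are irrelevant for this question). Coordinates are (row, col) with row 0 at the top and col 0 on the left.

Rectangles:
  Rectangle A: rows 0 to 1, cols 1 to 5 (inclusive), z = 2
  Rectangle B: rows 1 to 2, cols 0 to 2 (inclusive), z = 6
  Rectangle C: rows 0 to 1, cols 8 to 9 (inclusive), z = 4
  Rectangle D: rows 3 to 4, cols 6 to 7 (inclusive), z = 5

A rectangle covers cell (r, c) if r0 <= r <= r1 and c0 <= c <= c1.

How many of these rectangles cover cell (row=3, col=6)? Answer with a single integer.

Answer: 1

Derivation:
Check cell (3,6):
  A: rows 0-1 cols 1-5 -> outside (row miss)
  B: rows 1-2 cols 0-2 -> outside (row miss)
  C: rows 0-1 cols 8-9 -> outside (row miss)
  D: rows 3-4 cols 6-7 -> covers
Count covering = 1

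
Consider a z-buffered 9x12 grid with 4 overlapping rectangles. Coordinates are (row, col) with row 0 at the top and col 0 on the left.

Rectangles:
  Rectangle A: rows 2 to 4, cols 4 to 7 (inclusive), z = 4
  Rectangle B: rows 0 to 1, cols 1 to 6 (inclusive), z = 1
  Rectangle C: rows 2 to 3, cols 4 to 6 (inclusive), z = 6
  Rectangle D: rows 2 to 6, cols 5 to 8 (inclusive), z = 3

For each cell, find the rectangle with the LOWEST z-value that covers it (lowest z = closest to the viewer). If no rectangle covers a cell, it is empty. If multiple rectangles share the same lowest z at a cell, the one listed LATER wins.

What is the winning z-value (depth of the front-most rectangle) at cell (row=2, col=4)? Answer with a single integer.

Answer: 4

Derivation:
Check cell (2,4):
  A: rows 2-4 cols 4-7 z=4 -> covers; best now A (z=4)
  B: rows 0-1 cols 1-6 -> outside (row miss)
  C: rows 2-3 cols 4-6 z=6 -> covers; best now A (z=4)
  D: rows 2-6 cols 5-8 -> outside (col miss)
Winner: A at z=4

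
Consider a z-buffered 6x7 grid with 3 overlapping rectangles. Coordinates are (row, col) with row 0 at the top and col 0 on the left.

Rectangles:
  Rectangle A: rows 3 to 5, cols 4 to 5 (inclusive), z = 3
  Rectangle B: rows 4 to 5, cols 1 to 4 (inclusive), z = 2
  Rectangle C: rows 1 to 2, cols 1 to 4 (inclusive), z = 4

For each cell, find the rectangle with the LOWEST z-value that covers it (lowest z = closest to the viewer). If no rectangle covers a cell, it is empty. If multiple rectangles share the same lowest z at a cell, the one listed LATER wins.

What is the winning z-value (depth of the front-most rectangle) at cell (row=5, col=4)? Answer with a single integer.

Answer: 2

Derivation:
Check cell (5,4):
  A: rows 3-5 cols 4-5 z=3 -> covers; best now A (z=3)
  B: rows 4-5 cols 1-4 z=2 -> covers; best now B (z=2)
  C: rows 1-2 cols 1-4 -> outside (row miss)
Winner: B at z=2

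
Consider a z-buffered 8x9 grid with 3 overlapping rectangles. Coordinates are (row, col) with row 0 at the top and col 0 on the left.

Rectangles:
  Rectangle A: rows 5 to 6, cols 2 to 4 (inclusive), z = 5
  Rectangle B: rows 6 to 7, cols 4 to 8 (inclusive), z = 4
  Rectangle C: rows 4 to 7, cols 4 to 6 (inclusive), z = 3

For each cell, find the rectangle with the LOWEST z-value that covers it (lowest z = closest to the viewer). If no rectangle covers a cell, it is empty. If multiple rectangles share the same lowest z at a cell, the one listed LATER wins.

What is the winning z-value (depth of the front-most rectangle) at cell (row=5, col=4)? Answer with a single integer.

Check cell (5,4):
  A: rows 5-6 cols 2-4 z=5 -> covers; best now A (z=5)
  B: rows 6-7 cols 4-8 -> outside (row miss)
  C: rows 4-7 cols 4-6 z=3 -> covers; best now C (z=3)
Winner: C at z=3

Answer: 3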